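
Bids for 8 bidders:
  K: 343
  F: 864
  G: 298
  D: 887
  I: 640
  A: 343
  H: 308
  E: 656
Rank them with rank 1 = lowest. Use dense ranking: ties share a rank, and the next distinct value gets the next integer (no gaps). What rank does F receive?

Sorted (ascending): 298, 308, 343, 343, 640, 656, 864, 887
The 2 values of 343 share dense rank 3.
Remaining distinct values take the next consecutive integers.
F has value 864 → rank 6.

6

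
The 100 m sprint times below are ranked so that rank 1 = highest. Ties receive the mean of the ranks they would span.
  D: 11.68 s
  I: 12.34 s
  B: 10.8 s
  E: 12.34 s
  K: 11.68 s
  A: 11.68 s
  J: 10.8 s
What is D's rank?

4

Sorted (descending): 12.34, 12.34, 11.68, 11.68, 11.68, 10.8, 10.8
The 2 values of 12.34 occupy positions 1–2 → average rank (1+2)/2 = 1.5.
The 3 values of 11.68 occupy positions 3–5 → average rank 4.
The 2 values of 10.8 occupy positions 6–7 → average rank (6+7)/2 = 6.5.
D has value 11.68 s → rank 4.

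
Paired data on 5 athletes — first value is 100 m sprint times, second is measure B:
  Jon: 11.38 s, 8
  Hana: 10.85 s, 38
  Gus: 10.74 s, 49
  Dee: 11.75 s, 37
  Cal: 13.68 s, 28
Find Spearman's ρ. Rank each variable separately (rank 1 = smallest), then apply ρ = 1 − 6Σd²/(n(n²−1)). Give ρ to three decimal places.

Ranks of variable 1: 3, 2, 1, 4, 5
Ranks of variable 2: 1, 4, 5, 3, 2
d = r₁ − r₂: 2, -2, -4, 1, 3
d²: 4, 4, 16, 1, 9; Σd² = 34
ρ = 1 − 6·34/(5·24) = 1 − 204/120 = -0.700

-0.700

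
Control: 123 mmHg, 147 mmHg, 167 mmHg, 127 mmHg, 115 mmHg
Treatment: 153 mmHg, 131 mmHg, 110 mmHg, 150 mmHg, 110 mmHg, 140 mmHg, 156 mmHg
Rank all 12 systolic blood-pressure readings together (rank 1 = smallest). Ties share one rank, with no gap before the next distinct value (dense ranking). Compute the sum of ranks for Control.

Sorted (ascending): 110, 110, 115, 123, 127, 131, 140, 147, 150, 153, 156, 167
The 2 values of 110 share dense rank 1.
Remaining distinct values take the next consecutive integers.
Control values → pooled ranks: 123→3, 147→7, 167→11, 127→4, 115→2
Rank sum = 3 + 7 + 11 + 4 + 2 = 27

27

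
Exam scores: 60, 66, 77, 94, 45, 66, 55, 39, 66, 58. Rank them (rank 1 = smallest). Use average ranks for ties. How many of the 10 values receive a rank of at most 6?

5

Sorted (ascending): 39, 45, 55, 58, 60, 66, 66, 66, 77, 94
The 3 values of 66 occupy positions 6–8 → average rank 7.
Ranks ≤ 6: {1, 2, 3, 4, 5} → 5 values.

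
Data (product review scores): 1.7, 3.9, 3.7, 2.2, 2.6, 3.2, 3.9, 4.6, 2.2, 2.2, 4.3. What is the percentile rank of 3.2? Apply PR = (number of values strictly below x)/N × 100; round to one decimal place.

N = 11.
Strictly below 3.2: 5. Equal to 3.2: 1.
PR = 5/11 × 100 = 45.5

45.5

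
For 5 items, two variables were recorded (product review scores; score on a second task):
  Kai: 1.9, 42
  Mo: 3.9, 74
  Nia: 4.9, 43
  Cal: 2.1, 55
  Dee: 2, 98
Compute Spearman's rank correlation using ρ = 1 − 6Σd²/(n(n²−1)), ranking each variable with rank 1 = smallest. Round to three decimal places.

0.100

Ranks of variable 1: 1, 4, 5, 3, 2
Ranks of variable 2: 1, 4, 2, 3, 5
d = r₁ − r₂: 0, 0, 3, 0, -3
d²: 0, 0, 9, 0, 9; Σd² = 18
ρ = 1 − 6·18/(5·24) = 1 − 108/120 = 0.100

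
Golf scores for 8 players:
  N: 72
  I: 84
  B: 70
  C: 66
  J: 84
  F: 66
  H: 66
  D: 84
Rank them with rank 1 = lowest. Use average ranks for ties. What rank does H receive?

Sorted (ascending): 66, 66, 66, 70, 72, 84, 84, 84
The 3 values of 66 occupy positions 1–3 → average rank 2.
The 3 values of 84 occupy positions 6–8 → average rank 7.
H has value 66 → rank 2.

2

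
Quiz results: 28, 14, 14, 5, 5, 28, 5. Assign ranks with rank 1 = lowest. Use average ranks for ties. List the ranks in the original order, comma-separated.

6.5, 4.5, 4.5, 2, 2, 6.5, 2

Sorted (ascending): 5, 5, 5, 14, 14, 28, 28
The 3 values of 5 occupy positions 1–3 → average rank 2.
The 2 values of 14 occupy positions 4–5 → average rank (4+5)/2 = 4.5.
The 2 values of 28 occupy positions 6–7 → average rank (6+7)/2 = 6.5.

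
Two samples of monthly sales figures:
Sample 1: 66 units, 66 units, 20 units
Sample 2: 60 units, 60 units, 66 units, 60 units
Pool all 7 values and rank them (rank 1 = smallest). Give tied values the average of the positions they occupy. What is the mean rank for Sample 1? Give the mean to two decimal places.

4.33

Sorted (ascending): 20, 60, 60, 60, 66, 66, 66
The 3 values of 60 occupy positions 2–4 → average rank 3.
The 3 values of 66 occupy positions 5–7 → average rank 6.
Sample 1 values → pooled ranks: 66→6, 66→6, 20→1
Mean rank = (6 + 6 + 1) / 3 = 4.33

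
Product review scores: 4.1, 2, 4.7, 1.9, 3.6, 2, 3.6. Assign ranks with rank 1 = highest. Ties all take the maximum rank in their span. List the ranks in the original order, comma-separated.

2, 6, 1, 7, 4, 6, 4

Sorted (descending): 4.7, 4.1, 3.6, 3.6, 2, 2, 1.9
The 2 values of 3.6 occupy positions 3–4 → each gets rank 4.
The 2 values of 2 occupy positions 5–6 → each gets rank 6.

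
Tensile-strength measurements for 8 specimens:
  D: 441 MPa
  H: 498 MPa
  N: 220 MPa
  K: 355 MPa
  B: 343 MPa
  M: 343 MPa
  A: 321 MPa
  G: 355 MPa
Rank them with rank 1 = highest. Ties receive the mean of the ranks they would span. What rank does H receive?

Sorted (descending): 498, 441, 355, 355, 343, 343, 321, 220
The 2 values of 355 occupy positions 3–4 → average rank (3+4)/2 = 3.5.
The 2 values of 343 occupy positions 5–6 → average rank (5+6)/2 = 5.5.
H has value 498 MPa → rank 1.

1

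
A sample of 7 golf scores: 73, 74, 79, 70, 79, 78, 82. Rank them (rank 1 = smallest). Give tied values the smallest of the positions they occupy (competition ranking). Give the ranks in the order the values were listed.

2, 3, 5, 1, 5, 4, 7

Sorted (ascending): 70, 73, 74, 78, 79, 79, 82
The 2 values of 79 occupy positions 5–6 → each gets rank 5.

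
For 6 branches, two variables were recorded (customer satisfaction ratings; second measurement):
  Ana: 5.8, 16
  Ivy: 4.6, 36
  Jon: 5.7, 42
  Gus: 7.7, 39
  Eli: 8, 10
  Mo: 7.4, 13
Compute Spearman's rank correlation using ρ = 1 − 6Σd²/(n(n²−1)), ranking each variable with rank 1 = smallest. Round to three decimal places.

Ranks of variable 1: 3, 1, 2, 5, 6, 4
Ranks of variable 2: 3, 4, 6, 5, 1, 2
d = r₁ − r₂: 0, -3, -4, 0, 5, 2
d²: 0, 9, 16, 0, 25, 4; Σd² = 54
ρ = 1 − 6·54/(6·35) = 1 − 324/210 = -0.543

-0.543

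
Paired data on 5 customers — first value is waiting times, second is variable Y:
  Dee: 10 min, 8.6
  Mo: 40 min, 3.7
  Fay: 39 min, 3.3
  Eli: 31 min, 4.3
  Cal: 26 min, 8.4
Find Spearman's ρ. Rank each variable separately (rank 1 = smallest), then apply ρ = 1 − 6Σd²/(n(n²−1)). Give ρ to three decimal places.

Ranks of variable 1: 1, 5, 4, 3, 2
Ranks of variable 2: 5, 2, 1, 3, 4
d = r₁ − r₂: -4, 3, 3, 0, -2
d²: 16, 9, 9, 0, 4; Σd² = 38
ρ = 1 − 6·38/(5·24) = 1 − 228/120 = -0.900

-0.900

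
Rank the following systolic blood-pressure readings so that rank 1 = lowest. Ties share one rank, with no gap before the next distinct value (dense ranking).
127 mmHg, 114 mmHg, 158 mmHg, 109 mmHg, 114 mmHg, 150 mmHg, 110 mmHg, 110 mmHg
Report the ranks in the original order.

4, 3, 6, 1, 3, 5, 2, 2

Sorted (ascending): 109, 110, 110, 114, 114, 127, 150, 158
The 2 values of 110 share dense rank 2.
The 2 values of 114 share dense rank 3.
Remaining distinct values take the next consecutive integers.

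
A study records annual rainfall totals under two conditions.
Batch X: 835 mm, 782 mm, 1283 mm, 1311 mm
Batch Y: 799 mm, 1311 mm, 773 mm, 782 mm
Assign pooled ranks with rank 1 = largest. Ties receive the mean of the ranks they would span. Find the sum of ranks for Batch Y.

Sorted (descending): 1311, 1311, 1283, 835, 799, 782, 782, 773
The 2 values of 1311 occupy positions 1–2 → average rank (1+2)/2 = 1.5.
The 2 values of 782 occupy positions 6–7 → average rank (6+7)/2 = 6.5.
Batch Y values → pooled ranks: 799→5, 1311→1.5, 773→8, 782→6.5
Rank sum = 5 + 1.5 + 8 + 6.5 = 21

21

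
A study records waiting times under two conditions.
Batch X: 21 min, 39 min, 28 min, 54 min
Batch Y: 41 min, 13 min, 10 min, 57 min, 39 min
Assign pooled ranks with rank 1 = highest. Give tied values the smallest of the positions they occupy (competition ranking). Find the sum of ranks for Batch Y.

25

Sorted (descending): 57, 54, 41, 39, 39, 28, 21, 13, 10
The 2 values of 39 occupy positions 4–5 → each gets rank 4.
Batch Y values → pooled ranks: 41→3, 13→8, 10→9, 57→1, 39→4
Rank sum = 3 + 8 + 9 + 1 + 4 = 25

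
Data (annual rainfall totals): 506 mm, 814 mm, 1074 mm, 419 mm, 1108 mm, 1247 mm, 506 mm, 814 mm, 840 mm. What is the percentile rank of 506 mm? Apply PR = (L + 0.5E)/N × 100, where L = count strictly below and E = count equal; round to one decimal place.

N = 9.
Strictly below 506: 1. Equal to 506: 2.
PR = (1 + 0.5·2)/9 × 100 = 22.2

22.2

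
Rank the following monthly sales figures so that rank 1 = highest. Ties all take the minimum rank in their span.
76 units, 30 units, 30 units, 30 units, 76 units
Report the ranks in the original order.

1, 3, 3, 3, 1

Sorted (descending): 76, 76, 30, 30, 30
The 2 values of 76 occupy positions 1–2 → each gets rank 1.
The 3 values of 30 occupy positions 3–5 → each gets rank 3.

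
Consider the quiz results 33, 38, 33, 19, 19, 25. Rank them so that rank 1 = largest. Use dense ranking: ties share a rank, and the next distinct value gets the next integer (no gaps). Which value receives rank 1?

38

Sorted (descending): 38, 33, 33, 25, 19, 19
The 2 values of 33 share dense rank 2.
The 2 values of 19 share dense rank 4.
Remaining distinct values take the next consecutive integers.
Rank 1 → value 38.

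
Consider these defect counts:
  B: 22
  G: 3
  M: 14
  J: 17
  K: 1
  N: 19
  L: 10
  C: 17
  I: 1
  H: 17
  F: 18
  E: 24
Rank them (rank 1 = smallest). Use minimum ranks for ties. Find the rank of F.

Sorted (ascending): 1, 1, 3, 10, 14, 17, 17, 17, 18, 19, 22, 24
The 2 values of 1 occupy positions 1–2 → each gets rank 1.
The 3 values of 17 occupy positions 6–8 → each gets rank 6.
F has value 18 → rank 9.

9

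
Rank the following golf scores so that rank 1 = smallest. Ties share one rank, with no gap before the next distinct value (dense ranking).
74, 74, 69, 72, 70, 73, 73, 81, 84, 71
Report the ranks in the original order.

6, 6, 1, 4, 2, 5, 5, 7, 8, 3

Sorted (ascending): 69, 70, 71, 72, 73, 73, 74, 74, 81, 84
The 2 values of 73 share dense rank 5.
The 2 values of 74 share dense rank 6.
Remaining distinct values take the next consecutive integers.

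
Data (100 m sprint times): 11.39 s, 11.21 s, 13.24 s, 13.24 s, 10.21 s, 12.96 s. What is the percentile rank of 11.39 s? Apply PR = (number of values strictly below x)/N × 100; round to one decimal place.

33.3

N = 6.
Strictly below 11.39: 2. Equal to 11.39: 1.
PR = 2/6 × 100 = 33.3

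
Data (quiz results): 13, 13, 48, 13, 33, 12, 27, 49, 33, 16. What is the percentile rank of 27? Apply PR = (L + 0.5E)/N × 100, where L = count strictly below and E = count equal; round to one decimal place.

55.0

N = 10.
Strictly below 27: 5. Equal to 27: 1.
PR = (5 + 0.5·1)/10 × 100 = 55.0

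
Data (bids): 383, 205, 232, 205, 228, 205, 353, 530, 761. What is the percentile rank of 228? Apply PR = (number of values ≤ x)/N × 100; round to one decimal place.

44.4

N = 9.
Strictly below 228: 3. Equal to 228: 1.
PR = 4/9 × 100 = 44.4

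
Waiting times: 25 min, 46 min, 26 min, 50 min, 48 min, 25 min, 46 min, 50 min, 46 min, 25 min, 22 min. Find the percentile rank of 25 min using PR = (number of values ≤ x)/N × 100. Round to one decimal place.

N = 11.
Strictly below 25: 1. Equal to 25: 3.
PR = 4/11 × 100 = 36.4

36.4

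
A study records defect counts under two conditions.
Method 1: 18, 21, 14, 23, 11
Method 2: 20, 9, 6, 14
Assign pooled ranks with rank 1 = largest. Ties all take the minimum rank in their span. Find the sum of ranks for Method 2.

25

Sorted (descending): 23, 21, 20, 18, 14, 14, 11, 9, 6
The 2 values of 14 occupy positions 5–6 → each gets rank 5.
Method 2 values → pooled ranks: 20→3, 9→8, 6→9, 14→5
Rank sum = 3 + 8 + 9 + 5 = 25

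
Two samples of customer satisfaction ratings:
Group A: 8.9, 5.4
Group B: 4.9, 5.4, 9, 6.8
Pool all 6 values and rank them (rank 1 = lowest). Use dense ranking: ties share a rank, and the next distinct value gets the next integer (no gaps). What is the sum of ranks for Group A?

6

Sorted (ascending): 4.9, 5.4, 5.4, 6.8, 8.9, 9
The 2 values of 5.4 share dense rank 2.
Remaining distinct values take the next consecutive integers.
Group A values → pooled ranks: 8.9→4, 5.4→2
Rank sum = 4 + 2 = 6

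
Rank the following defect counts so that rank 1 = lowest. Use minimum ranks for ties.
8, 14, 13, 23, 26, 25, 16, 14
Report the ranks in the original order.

Sorted (ascending): 8, 13, 14, 14, 16, 23, 25, 26
The 2 values of 14 occupy positions 3–4 → each gets rank 3.

1, 3, 2, 6, 8, 7, 5, 3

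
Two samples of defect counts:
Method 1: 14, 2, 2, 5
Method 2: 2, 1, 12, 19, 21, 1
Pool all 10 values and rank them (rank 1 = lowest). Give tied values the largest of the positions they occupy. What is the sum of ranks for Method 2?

35

Sorted (ascending): 1, 1, 2, 2, 2, 5, 12, 14, 19, 21
The 2 values of 1 occupy positions 1–2 → each gets rank 2.
The 3 values of 2 occupy positions 3–5 → each gets rank 5.
Method 2 values → pooled ranks: 2→5, 1→2, 12→7, 19→9, 21→10, 1→2
Rank sum = 5 + 2 + 7 + 9 + 10 + 2 = 35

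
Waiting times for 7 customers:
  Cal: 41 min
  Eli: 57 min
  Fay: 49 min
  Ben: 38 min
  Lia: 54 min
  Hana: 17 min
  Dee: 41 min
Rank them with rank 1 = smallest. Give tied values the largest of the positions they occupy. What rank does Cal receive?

4

Sorted (ascending): 17, 38, 41, 41, 49, 54, 57
The 2 values of 41 occupy positions 3–4 → each gets rank 4.
Cal has value 41 min → rank 4.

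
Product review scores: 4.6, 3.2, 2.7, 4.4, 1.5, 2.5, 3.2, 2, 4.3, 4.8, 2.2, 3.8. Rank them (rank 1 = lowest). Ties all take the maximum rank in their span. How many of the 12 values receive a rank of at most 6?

Sorted (ascending): 1.5, 2, 2.2, 2.5, 2.7, 3.2, 3.2, 3.8, 4.3, 4.4, 4.6, 4.8
The 2 values of 3.2 occupy positions 6–7 → each gets rank 7.
Ranks ≤ 6: {1, 2, 3, 4, 5} → 5 values.

5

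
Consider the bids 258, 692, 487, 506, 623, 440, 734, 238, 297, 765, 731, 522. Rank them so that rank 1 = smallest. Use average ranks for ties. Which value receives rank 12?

Sorted (ascending): 238, 258, 297, 440, 487, 506, 522, 623, 692, 731, 734, 765
No ties — each value takes its position as its rank.
Rank 12 → value 765.

765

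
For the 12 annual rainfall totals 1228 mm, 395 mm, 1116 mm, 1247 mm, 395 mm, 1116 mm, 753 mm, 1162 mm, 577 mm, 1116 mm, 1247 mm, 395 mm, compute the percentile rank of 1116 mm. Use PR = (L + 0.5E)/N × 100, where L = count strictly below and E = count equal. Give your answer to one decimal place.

N = 12.
Strictly below 1116: 5. Equal to 1116: 3.
PR = (5 + 0.5·3)/12 × 100 = 54.2

54.2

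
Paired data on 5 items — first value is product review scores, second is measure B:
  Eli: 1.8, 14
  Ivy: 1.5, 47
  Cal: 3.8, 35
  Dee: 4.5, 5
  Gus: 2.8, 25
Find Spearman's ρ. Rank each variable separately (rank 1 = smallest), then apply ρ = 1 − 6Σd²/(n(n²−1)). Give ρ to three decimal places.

Ranks of variable 1: 2, 1, 4, 5, 3
Ranks of variable 2: 2, 5, 4, 1, 3
d = r₁ − r₂: 0, -4, 0, 4, 0
d²: 0, 16, 0, 16, 0; Σd² = 32
ρ = 1 − 6·32/(5·24) = 1 − 192/120 = -0.600

-0.600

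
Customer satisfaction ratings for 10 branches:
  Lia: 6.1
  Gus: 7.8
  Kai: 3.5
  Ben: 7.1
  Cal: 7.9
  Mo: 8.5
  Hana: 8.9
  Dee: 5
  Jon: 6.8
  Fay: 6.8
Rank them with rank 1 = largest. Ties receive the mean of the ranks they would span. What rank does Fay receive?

Sorted (descending): 8.9, 8.5, 7.9, 7.8, 7.1, 6.8, 6.8, 6.1, 5, 3.5
The 2 values of 6.8 occupy positions 6–7 → average rank (6+7)/2 = 6.5.
Fay has value 6.8 → rank 6.5.

6.5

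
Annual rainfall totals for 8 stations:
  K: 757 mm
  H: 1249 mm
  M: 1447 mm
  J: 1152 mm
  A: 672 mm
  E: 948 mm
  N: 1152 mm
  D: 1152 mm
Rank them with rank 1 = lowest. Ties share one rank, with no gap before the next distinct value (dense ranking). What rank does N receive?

Sorted (ascending): 672, 757, 948, 1152, 1152, 1152, 1249, 1447
The 3 values of 1152 share dense rank 4.
Remaining distinct values take the next consecutive integers.
N has value 1152 mm → rank 4.

4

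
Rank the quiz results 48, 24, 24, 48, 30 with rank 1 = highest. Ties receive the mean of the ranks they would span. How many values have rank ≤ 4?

Sorted (descending): 48, 48, 30, 24, 24
The 2 values of 48 occupy positions 1–2 → average rank (1+2)/2 = 1.5.
The 2 values of 24 occupy positions 4–5 → average rank (4+5)/2 = 4.5.
Ranks ≤ 4: {1.5, 1.5, 3} → 3 values.

3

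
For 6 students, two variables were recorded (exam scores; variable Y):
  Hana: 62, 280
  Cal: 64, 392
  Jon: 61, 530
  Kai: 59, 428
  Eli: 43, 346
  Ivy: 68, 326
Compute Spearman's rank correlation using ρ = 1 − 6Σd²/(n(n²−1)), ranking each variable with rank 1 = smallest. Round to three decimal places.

-0.371

Ranks of variable 1: 4, 5, 3, 2, 1, 6
Ranks of variable 2: 1, 4, 6, 5, 3, 2
d = r₁ − r₂: 3, 1, -3, -3, -2, 4
d²: 9, 1, 9, 9, 4, 16; Σd² = 48
ρ = 1 − 6·48/(6·35) = 1 − 288/210 = -0.371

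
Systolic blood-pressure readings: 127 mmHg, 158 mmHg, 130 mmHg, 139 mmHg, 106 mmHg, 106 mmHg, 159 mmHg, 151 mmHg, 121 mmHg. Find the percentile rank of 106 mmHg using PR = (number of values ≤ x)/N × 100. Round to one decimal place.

22.2

N = 9.
Strictly below 106: 0. Equal to 106: 2.
PR = 2/9 × 100 = 22.2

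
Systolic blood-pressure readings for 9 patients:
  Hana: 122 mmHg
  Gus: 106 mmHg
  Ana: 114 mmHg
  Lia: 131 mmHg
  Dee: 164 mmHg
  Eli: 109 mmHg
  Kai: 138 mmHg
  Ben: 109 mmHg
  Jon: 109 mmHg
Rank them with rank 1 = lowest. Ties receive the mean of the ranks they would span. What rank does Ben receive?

3

Sorted (ascending): 106, 109, 109, 109, 114, 122, 131, 138, 164
The 3 values of 109 occupy positions 2–4 → average rank 3.
Ben has value 109 mmHg → rank 3.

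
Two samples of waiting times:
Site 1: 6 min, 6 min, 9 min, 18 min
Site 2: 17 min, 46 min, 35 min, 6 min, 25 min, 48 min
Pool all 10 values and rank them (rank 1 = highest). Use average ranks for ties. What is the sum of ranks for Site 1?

30

Sorted (descending): 48, 46, 35, 25, 18, 17, 9, 6, 6, 6
The 3 values of 6 occupy positions 8–10 → average rank 9.
Site 1 values → pooled ranks: 6→9, 6→9, 9→7, 18→5
Rank sum = 9 + 9 + 7 + 5 = 30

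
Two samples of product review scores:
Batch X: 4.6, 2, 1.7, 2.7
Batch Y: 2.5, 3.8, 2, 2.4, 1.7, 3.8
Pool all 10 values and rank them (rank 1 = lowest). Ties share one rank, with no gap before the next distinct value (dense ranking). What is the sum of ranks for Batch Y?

22

Sorted (ascending): 1.7, 1.7, 2, 2, 2.4, 2.5, 2.7, 3.8, 3.8, 4.6
The 2 values of 1.7 share dense rank 1.
The 2 values of 2 share dense rank 2.
The 2 values of 3.8 share dense rank 6.
Remaining distinct values take the next consecutive integers.
Batch Y values → pooled ranks: 2.5→4, 3.8→6, 2→2, 2.4→3, 1.7→1, 3.8→6
Rank sum = 4 + 6 + 2 + 3 + 1 + 6 = 22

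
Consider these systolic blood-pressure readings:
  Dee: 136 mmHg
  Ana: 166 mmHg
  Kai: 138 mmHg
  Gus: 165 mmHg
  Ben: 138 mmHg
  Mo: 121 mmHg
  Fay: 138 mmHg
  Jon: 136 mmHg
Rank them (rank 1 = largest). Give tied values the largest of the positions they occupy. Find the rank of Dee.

Sorted (descending): 166, 165, 138, 138, 138, 136, 136, 121
The 3 values of 138 occupy positions 3–5 → each gets rank 5.
The 2 values of 136 occupy positions 6–7 → each gets rank 7.
Dee has value 136 mmHg → rank 7.

7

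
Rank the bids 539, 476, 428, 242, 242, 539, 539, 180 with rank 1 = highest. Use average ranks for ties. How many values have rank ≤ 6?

5

Sorted (descending): 539, 539, 539, 476, 428, 242, 242, 180
The 3 values of 539 occupy positions 1–3 → average rank 2.
The 2 values of 242 occupy positions 6–7 → average rank (6+7)/2 = 6.5.
Ranks ≤ 6: {2, 2, 2, 4, 5} → 5 values.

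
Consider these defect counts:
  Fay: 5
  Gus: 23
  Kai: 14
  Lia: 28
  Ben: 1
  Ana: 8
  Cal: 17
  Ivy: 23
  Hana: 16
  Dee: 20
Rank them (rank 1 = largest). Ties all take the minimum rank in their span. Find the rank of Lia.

Sorted (descending): 28, 23, 23, 20, 17, 16, 14, 8, 5, 1
The 2 values of 23 occupy positions 2–3 → each gets rank 2.
Lia has value 28 → rank 1.

1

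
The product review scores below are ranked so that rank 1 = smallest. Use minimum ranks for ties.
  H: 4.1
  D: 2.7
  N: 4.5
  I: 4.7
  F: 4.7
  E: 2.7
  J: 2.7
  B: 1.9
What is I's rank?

Sorted (ascending): 1.9, 2.7, 2.7, 2.7, 4.1, 4.5, 4.7, 4.7
The 3 values of 2.7 occupy positions 2–4 → each gets rank 2.
The 2 values of 4.7 occupy positions 7–8 → each gets rank 7.
I has value 4.7 → rank 7.

7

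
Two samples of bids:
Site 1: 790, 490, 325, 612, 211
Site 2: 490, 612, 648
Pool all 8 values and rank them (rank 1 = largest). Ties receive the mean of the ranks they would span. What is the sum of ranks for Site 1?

Sorted (descending): 790, 648, 612, 612, 490, 490, 325, 211
The 2 values of 612 occupy positions 3–4 → average rank (3+4)/2 = 3.5.
The 2 values of 490 occupy positions 5–6 → average rank (5+6)/2 = 5.5.
Site 1 values → pooled ranks: 790→1, 490→5.5, 325→7, 612→3.5, 211→8
Rank sum = 1 + 5.5 + 7 + 3.5 + 8 = 25

25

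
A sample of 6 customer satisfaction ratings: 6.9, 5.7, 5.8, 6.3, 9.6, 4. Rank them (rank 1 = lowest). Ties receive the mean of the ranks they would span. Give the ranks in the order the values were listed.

5, 2, 3, 4, 6, 1

Sorted (ascending): 4, 5.7, 5.8, 6.3, 6.9, 9.6
No ties — each value takes its position as its rank.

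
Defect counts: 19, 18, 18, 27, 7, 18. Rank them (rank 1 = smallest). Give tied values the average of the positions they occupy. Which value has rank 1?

7

Sorted (ascending): 7, 18, 18, 18, 19, 27
The 3 values of 18 occupy positions 2–4 → average rank 3.
Rank 1 → value 7.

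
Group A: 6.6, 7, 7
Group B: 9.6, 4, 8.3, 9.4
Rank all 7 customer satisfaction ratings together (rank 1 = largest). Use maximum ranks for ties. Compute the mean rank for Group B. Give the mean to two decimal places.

Sorted (descending): 9.6, 9.4, 8.3, 7, 7, 6.6, 4
The 2 values of 7 occupy positions 4–5 → each gets rank 5.
Group B values → pooled ranks: 9.6→1, 4→7, 8.3→3, 9.4→2
Mean rank = (1 + 7 + 3 + 2) / 4 = 3.25

3.25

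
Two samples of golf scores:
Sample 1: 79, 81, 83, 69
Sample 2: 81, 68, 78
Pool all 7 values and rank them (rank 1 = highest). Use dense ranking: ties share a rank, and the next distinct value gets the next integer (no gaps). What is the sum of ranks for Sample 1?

Sorted (descending): 83, 81, 81, 79, 78, 69, 68
The 2 values of 81 share dense rank 2.
Remaining distinct values take the next consecutive integers.
Sample 1 values → pooled ranks: 79→3, 81→2, 83→1, 69→5
Rank sum = 3 + 2 + 1 + 5 = 11

11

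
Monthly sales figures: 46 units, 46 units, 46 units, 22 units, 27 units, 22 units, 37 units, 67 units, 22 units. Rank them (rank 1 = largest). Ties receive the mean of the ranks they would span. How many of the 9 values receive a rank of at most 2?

1

Sorted (descending): 67, 46, 46, 46, 37, 27, 22, 22, 22
The 3 values of 46 occupy positions 2–4 → average rank 3.
The 3 values of 22 occupy positions 7–9 → average rank 8.
Ranks ≤ 2: {1} → 1 value.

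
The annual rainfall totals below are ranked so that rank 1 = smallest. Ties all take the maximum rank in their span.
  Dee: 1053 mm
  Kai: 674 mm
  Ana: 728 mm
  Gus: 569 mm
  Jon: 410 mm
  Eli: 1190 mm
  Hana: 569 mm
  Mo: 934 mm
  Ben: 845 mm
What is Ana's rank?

5

Sorted (ascending): 410, 569, 569, 674, 728, 845, 934, 1053, 1190
The 2 values of 569 occupy positions 2–3 → each gets rank 3.
Ana has value 728 mm → rank 5.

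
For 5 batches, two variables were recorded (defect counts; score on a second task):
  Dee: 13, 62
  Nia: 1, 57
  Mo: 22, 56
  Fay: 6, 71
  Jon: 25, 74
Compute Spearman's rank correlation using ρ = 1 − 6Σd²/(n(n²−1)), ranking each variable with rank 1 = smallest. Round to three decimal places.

0.300

Ranks of variable 1: 3, 1, 4, 2, 5
Ranks of variable 2: 3, 2, 1, 4, 5
d = r₁ − r₂: 0, -1, 3, -2, 0
d²: 0, 1, 9, 4, 0; Σd² = 14
ρ = 1 − 6·14/(5·24) = 1 − 84/120 = 0.300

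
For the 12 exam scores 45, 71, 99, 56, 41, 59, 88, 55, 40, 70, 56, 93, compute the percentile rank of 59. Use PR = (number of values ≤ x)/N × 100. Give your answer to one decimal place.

58.3

N = 12.
Strictly below 59: 6. Equal to 59: 1.
PR = 7/12 × 100 = 58.3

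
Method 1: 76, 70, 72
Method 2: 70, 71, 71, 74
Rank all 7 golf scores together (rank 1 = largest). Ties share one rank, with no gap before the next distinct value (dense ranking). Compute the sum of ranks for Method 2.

15

Sorted (descending): 76, 74, 72, 71, 71, 70, 70
The 2 values of 71 share dense rank 4.
The 2 values of 70 share dense rank 5.
Remaining distinct values take the next consecutive integers.
Method 2 values → pooled ranks: 70→5, 71→4, 71→4, 74→2
Rank sum = 5 + 4 + 4 + 2 = 15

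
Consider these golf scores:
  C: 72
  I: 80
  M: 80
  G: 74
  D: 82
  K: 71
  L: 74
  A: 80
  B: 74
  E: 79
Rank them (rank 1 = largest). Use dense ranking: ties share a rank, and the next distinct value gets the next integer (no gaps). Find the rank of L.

Sorted (descending): 82, 80, 80, 80, 79, 74, 74, 74, 72, 71
The 3 values of 80 share dense rank 2.
The 3 values of 74 share dense rank 4.
Remaining distinct values take the next consecutive integers.
L has value 74 → rank 4.

4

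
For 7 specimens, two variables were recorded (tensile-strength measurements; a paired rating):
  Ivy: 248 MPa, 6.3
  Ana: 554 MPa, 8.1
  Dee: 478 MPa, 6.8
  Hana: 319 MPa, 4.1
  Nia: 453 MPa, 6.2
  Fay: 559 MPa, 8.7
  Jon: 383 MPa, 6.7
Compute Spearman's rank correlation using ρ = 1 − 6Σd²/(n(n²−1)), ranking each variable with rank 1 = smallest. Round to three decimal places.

Ranks of variable 1: 1, 6, 5, 2, 4, 7, 3
Ranks of variable 2: 3, 6, 5, 1, 2, 7, 4
d = r₁ − r₂: -2, 0, 0, 1, 2, 0, -1
d²: 4, 0, 0, 1, 4, 0, 1; Σd² = 10
ρ = 1 − 6·10/(7·48) = 1 − 60/336 = 0.821

0.821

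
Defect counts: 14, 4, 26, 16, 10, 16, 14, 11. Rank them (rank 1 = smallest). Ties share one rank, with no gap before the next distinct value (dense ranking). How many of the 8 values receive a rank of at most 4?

5

Sorted (ascending): 4, 10, 11, 14, 14, 16, 16, 26
The 2 values of 14 share dense rank 4.
The 2 values of 16 share dense rank 5.
Remaining distinct values take the next consecutive integers.
Ranks ≤ 4: {1, 2, 3, 4, 4} → 5 values.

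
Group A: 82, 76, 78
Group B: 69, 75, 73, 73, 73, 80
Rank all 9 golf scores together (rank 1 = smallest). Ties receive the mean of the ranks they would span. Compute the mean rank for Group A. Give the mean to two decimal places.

7.33

Sorted (ascending): 69, 73, 73, 73, 75, 76, 78, 80, 82
The 3 values of 73 occupy positions 2–4 → average rank 3.
Group A values → pooled ranks: 82→9, 76→6, 78→7
Mean rank = (9 + 6 + 7) / 3 = 7.33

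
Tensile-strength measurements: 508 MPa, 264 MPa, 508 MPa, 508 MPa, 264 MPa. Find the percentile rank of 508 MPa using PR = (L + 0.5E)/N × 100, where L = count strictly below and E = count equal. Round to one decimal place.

N = 5.
Strictly below 508: 2. Equal to 508: 3.
PR = (2 + 0.5·3)/5 × 100 = 70.0

70.0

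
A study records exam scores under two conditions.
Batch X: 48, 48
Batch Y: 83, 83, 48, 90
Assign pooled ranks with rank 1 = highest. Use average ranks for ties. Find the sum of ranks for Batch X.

Sorted (descending): 90, 83, 83, 48, 48, 48
The 2 values of 83 occupy positions 2–3 → average rank (2+3)/2 = 2.5.
The 3 values of 48 occupy positions 4–6 → average rank 5.
Batch X values → pooled ranks: 48→5, 48→5
Rank sum = 5 + 5 = 10

10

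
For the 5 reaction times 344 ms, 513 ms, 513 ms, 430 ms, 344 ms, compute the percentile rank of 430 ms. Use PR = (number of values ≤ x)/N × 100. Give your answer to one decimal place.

60.0

N = 5.
Strictly below 430: 2. Equal to 430: 1.
PR = 3/5 × 100 = 60.0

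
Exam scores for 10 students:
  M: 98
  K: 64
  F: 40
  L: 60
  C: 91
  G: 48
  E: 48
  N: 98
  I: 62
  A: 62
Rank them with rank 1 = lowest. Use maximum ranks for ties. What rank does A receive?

6

Sorted (ascending): 40, 48, 48, 60, 62, 62, 64, 91, 98, 98
The 2 values of 48 occupy positions 2–3 → each gets rank 3.
The 2 values of 62 occupy positions 5–6 → each gets rank 6.
The 2 values of 98 occupy positions 9–10 → each gets rank 10.
A has value 62 → rank 6.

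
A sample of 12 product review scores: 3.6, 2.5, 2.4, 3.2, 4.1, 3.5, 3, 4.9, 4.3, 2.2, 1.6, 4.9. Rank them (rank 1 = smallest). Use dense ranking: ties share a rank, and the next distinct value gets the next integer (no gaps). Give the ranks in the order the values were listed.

8, 4, 3, 6, 9, 7, 5, 11, 10, 2, 1, 11

Sorted (ascending): 1.6, 2.2, 2.4, 2.5, 3, 3.2, 3.5, 3.6, 4.1, 4.3, 4.9, 4.9
The 2 values of 4.9 share dense rank 11.
Remaining distinct values take the next consecutive integers.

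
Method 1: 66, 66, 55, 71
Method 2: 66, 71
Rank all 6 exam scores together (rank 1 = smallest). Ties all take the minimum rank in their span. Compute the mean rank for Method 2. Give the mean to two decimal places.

3.50

Sorted (ascending): 55, 66, 66, 66, 71, 71
The 3 values of 66 occupy positions 2–4 → each gets rank 2.
The 2 values of 71 occupy positions 5–6 → each gets rank 5.
Method 2 values → pooled ranks: 66→2, 71→5
Mean rank = (2 + 5) / 2 = 3.50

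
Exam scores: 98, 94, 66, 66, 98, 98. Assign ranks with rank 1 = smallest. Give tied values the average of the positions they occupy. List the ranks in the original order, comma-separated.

Sorted (ascending): 66, 66, 94, 98, 98, 98
The 2 values of 66 occupy positions 1–2 → average rank (1+2)/2 = 1.5.
The 3 values of 98 occupy positions 4–6 → average rank 5.

5, 3, 1.5, 1.5, 5, 5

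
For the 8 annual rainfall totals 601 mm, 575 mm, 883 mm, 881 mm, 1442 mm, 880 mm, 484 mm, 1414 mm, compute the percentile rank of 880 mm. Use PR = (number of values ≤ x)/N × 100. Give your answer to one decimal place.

N = 8.
Strictly below 880: 3. Equal to 880: 1.
PR = 4/8 × 100 = 50.0

50.0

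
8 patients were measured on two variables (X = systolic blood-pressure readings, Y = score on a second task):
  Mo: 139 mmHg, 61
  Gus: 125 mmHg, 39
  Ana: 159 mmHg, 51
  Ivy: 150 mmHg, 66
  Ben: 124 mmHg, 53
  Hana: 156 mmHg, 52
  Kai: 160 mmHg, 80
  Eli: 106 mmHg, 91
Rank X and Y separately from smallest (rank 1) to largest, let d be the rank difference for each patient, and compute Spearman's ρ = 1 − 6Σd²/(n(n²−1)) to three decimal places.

-0.119

Ranks of variable 1: 4, 3, 7, 5, 2, 6, 8, 1
Ranks of variable 2: 5, 1, 2, 6, 4, 3, 7, 8
d = r₁ − r₂: -1, 2, 5, -1, -2, 3, 1, -7
d²: 1, 4, 25, 1, 4, 9, 1, 49; Σd² = 94
ρ = 1 − 6·94/(8·63) = 1 − 564/504 = -0.119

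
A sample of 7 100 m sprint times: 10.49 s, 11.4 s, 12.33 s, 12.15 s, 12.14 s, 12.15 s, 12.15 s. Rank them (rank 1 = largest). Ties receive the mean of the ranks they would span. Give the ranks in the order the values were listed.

Sorted (descending): 12.33, 12.15, 12.15, 12.15, 12.14, 11.4, 10.49
The 3 values of 12.15 occupy positions 2–4 → average rank 3.

7, 6, 1, 3, 5, 3, 3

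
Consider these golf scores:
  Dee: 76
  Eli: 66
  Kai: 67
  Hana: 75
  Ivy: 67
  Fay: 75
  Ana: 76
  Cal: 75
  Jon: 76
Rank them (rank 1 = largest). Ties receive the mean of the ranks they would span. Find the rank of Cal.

Sorted (descending): 76, 76, 76, 75, 75, 75, 67, 67, 66
The 3 values of 76 occupy positions 1–3 → average rank 2.
The 3 values of 75 occupy positions 4–6 → average rank 5.
The 2 values of 67 occupy positions 7–8 → average rank (7+8)/2 = 7.5.
Cal has value 75 → rank 5.

5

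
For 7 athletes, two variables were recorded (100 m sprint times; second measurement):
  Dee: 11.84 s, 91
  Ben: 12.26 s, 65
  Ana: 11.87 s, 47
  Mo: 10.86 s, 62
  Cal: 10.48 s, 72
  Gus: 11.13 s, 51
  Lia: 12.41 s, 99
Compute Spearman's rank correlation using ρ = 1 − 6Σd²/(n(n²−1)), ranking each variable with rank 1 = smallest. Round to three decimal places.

Ranks of variable 1: 4, 6, 5, 2, 1, 3, 7
Ranks of variable 2: 6, 4, 1, 3, 5, 2, 7
d = r₁ − r₂: -2, 2, 4, -1, -4, 1, 0
d²: 4, 4, 16, 1, 16, 1, 0; Σd² = 42
ρ = 1 − 6·42/(7·48) = 1 − 252/336 = 0.250

0.250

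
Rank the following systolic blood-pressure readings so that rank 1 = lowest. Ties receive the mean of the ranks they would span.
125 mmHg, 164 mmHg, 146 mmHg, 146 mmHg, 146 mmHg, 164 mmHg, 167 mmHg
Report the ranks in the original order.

1, 5.5, 3, 3, 3, 5.5, 7

Sorted (ascending): 125, 146, 146, 146, 164, 164, 167
The 3 values of 146 occupy positions 2–4 → average rank 3.
The 2 values of 164 occupy positions 5–6 → average rank (5+6)/2 = 5.5.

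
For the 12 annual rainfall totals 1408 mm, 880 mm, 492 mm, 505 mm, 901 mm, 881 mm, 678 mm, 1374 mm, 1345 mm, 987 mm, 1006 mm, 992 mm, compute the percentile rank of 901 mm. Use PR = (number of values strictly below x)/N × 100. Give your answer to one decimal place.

41.7

N = 12.
Strictly below 901: 5. Equal to 901: 1.
PR = 5/12 × 100 = 41.7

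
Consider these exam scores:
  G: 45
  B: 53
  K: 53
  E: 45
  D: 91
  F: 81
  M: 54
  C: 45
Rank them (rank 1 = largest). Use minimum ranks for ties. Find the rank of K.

Sorted (descending): 91, 81, 54, 53, 53, 45, 45, 45
The 2 values of 53 occupy positions 4–5 → each gets rank 4.
The 3 values of 45 occupy positions 6–8 → each gets rank 6.
K has value 53 → rank 4.

4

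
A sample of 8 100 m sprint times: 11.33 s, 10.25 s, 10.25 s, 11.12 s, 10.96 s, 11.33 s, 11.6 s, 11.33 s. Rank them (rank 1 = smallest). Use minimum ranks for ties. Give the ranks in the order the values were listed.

Sorted (ascending): 10.25, 10.25, 10.96, 11.12, 11.33, 11.33, 11.33, 11.6
The 2 values of 10.25 occupy positions 1–2 → each gets rank 1.
The 3 values of 11.33 occupy positions 5–7 → each gets rank 5.

5, 1, 1, 4, 3, 5, 8, 5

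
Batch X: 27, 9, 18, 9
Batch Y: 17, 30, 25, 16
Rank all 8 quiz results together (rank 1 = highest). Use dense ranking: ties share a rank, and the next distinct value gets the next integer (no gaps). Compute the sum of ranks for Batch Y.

15

Sorted (descending): 30, 27, 25, 18, 17, 16, 9, 9
The 2 values of 9 share dense rank 7.
Remaining distinct values take the next consecutive integers.
Batch Y values → pooled ranks: 17→5, 30→1, 25→3, 16→6
Rank sum = 5 + 1 + 3 + 6 = 15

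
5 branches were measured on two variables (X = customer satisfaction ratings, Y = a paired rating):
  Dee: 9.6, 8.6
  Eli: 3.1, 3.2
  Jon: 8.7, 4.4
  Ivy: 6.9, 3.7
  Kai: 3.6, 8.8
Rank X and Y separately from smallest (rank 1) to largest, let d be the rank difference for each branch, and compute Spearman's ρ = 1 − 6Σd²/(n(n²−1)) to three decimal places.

Ranks of variable 1: 5, 1, 4, 3, 2
Ranks of variable 2: 4, 1, 3, 2, 5
d = r₁ − r₂: 1, 0, 1, 1, -3
d²: 1, 0, 1, 1, 9; Σd² = 12
ρ = 1 − 6·12/(5·24) = 1 − 72/120 = 0.400

0.400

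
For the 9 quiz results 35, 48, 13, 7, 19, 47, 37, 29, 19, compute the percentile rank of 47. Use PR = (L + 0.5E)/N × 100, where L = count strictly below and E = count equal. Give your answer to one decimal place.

83.3

N = 9.
Strictly below 47: 7. Equal to 47: 1.
PR = (7 + 0.5·1)/9 × 100 = 83.3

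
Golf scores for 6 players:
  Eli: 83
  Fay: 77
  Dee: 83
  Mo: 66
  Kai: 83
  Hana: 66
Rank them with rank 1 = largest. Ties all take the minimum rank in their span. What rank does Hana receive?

5

Sorted (descending): 83, 83, 83, 77, 66, 66
The 3 values of 83 occupy positions 1–3 → each gets rank 1.
The 2 values of 66 occupy positions 5–6 → each gets rank 5.
Hana has value 66 → rank 5.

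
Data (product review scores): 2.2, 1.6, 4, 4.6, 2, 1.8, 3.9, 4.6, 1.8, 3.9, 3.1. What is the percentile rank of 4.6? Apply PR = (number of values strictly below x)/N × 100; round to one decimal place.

N = 11.
Strictly below 4.6: 9. Equal to 4.6: 2.
PR = 9/11 × 100 = 81.8

81.8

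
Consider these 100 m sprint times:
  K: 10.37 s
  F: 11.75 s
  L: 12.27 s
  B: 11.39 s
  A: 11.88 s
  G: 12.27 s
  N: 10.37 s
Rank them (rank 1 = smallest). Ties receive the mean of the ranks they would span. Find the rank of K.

Sorted (ascending): 10.37, 10.37, 11.39, 11.75, 11.88, 12.27, 12.27
The 2 values of 10.37 occupy positions 1–2 → average rank (1+2)/2 = 1.5.
The 2 values of 12.27 occupy positions 6–7 → average rank (6+7)/2 = 6.5.
K has value 10.37 s → rank 1.5.

1.5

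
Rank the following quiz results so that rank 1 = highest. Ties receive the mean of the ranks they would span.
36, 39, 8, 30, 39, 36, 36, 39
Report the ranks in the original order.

5, 2, 8, 7, 2, 5, 5, 2

Sorted (descending): 39, 39, 39, 36, 36, 36, 30, 8
The 3 values of 39 occupy positions 1–3 → average rank 2.
The 3 values of 36 occupy positions 4–6 → average rank 5.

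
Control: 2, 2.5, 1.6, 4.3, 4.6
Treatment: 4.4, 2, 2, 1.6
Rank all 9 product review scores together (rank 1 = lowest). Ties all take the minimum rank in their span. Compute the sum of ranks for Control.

26

Sorted (ascending): 1.6, 1.6, 2, 2, 2, 2.5, 4.3, 4.4, 4.6
The 2 values of 1.6 occupy positions 1–2 → each gets rank 1.
The 3 values of 2 occupy positions 3–5 → each gets rank 3.
Control values → pooled ranks: 2→3, 2.5→6, 1.6→1, 4.3→7, 4.6→9
Rank sum = 3 + 6 + 1 + 7 + 9 = 26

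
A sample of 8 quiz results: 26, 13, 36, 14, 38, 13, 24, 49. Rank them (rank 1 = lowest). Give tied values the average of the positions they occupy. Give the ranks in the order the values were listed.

5, 1.5, 6, 3, 7, 1.5, 4, 8

Sorted (ascending): 13, 13, 14, 24, 26, 36, 38, 49
The 2 values of 13 occupy positions 1–2 → average rank (1+2)/2 = 1.5.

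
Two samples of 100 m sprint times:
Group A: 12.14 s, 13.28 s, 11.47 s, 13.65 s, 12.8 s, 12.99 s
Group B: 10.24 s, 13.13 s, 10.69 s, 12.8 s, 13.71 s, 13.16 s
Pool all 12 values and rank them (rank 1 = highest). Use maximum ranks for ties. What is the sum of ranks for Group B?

Sorted (descending): 13.71, 13.65, 13.28, 13.16, 13.13, 12.99, 12.8, 12.8, 12.14, 11.47, 10.69, 10.24
The 2 values of 12.8 occupy positions 7–8 → each gets rank 8.
Group B values → pooled ranks: 10.24→12, 13.13→5, 10.69→11, 12.8→8, 13.71→1, 13.16→4
Rank sum = 12 + 5 + 11 + 8 + 1 + 4 = 41

41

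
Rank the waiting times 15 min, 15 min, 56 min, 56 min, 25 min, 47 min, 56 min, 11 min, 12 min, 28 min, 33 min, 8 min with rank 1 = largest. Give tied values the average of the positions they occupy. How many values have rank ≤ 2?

Sorted (descending): 56, 56, 56, 47, 33, 28, 25, 15, 15, 12, 11, 8
The 3 values of 56 occupy positions 1–3 → average rank 2.
The 2 values of 15 occupy positions 8–9 → average rank (8+9)/2 = 8.5.
Ranks ≤ 2: {2, 2, 2} → 3 values.

3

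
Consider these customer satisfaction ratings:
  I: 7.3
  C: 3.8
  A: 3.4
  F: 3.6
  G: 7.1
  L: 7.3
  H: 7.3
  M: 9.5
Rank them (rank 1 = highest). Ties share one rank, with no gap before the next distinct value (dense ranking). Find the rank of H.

Sorted (descending): 9.5, 7.3, 7.3, 7.3, 7.1, 3.8, 3.6, 3.4
The 3 values of 7.3 share dense rank 2.
Remaining distinct values take the next consecutive integers.
H has value 7.3 → rank 2.

2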